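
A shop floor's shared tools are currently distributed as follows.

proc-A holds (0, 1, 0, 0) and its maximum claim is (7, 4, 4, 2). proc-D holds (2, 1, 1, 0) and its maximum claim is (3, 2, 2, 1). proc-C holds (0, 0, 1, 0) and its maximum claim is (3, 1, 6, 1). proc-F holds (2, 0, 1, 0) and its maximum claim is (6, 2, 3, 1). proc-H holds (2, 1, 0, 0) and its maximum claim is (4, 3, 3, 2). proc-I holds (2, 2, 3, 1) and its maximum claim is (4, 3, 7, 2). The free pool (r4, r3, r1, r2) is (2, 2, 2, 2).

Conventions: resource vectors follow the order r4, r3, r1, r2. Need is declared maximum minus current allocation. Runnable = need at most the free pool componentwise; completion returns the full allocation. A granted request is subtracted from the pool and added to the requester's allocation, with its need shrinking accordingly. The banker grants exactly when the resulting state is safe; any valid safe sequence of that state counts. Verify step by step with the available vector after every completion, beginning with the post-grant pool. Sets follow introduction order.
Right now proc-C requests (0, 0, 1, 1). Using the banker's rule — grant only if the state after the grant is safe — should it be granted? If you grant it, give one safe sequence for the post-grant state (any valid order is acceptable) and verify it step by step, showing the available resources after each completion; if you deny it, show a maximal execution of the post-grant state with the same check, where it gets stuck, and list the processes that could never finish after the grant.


DENY: after the grant no complete ordering would exist.
Key observation: after proc-D, proc-F the pool peaks at (6, 3, 3, 1), and each blocked process is short somewhere: proc-A on r4, r1, r2; proc-C on r1; proc-H on r2; proc-I on r1.
After a pretend grant, a maximal execution: proc-D, proc-F — then nothing else fits. Step-by-step check:
  pool = (2, 2, 1, 1)
  run proc-D (needs (1, 1, 1, 1), free (2, 2, 1, 1)); after release of (2, 1, 1, 0) the pool is (4, 3, 2, 1)
  run proc-F (needs (4, 2, 2, 1), free (4, 3, 2, 1)); after release of (2, 0, 1, 0) the pool is (6, 3, 3, 1)
  proc-A still needs (7, 3, 4, 2) but only (6, 3, 3, 1) is free — short on r4, r1 and r2
  proc-C still needs (3, 1, 4, 0) but only (6, 3, 3, 1) is free — short on r1
  proc-H still needs (2, 2, 3, 2) but only (6, 3, 3, 1) is free — short on r2
  proc-I still needs (2, 1, 4, 1) but only (6, 3, 3, 1) is free — short on r1
Post-grant, the permanently blocked set is proc-A, proc-C, proc-H and proc-I.


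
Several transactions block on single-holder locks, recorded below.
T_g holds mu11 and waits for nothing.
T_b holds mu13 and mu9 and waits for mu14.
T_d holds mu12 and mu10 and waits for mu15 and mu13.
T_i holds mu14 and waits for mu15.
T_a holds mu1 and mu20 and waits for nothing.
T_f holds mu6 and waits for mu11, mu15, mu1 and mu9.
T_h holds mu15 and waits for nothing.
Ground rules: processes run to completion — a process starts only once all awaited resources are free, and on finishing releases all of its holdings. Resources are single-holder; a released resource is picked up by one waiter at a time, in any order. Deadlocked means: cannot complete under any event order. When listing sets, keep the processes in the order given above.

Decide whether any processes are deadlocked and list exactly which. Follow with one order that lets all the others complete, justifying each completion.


Nothing here is deadlocked.
Key observation: no waiting chain loops back on itself — every chain ends at a process that waits on nothing, so everyone eventually runs.
A valid finishing order for the others: T_h, T_i, T_g, T_b, T_d, T_a, T_f.
Walking it through:
  T_h waits on nothing -> runs at once and releases mu15
  T_i: everything it awaited (mu15) is free; runs, freeing mu14
  T_g waits on nothing -> runs at once and releases mu11
  T_b: everything it awaited (mu14) is free; runs, freeing mu13 and mu9
  T_d: everything it awaited (mu15 and mu13) is free; runs, freeing mu12 and mu10
  T_a waits on nothing -> runs at once and releases mu1 and mu20
  T_f: everything it awaited (mu11, mu15, mu1 and mu9) is free; runs, freeing mu6


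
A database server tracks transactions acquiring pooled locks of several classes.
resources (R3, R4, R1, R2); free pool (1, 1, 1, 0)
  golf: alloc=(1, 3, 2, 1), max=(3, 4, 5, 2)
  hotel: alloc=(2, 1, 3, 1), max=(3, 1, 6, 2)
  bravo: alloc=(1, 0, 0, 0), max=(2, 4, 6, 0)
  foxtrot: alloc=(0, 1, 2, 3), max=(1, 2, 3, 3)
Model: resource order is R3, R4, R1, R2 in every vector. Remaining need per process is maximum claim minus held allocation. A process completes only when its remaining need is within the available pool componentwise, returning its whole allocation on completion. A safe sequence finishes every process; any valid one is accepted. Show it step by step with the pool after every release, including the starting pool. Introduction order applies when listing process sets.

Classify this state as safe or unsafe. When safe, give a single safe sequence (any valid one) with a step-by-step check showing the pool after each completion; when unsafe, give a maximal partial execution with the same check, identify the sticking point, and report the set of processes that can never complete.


The state is SAFE; one workable sequence: foxtrot, hotel, golf, bravo.
Key observation: the first exact fit in this order is foxtrot — it needs (1, 1, 1, 0) with (1, 1, 1, 0) free, meeting a requested resource to the last unit.
Step-by-step check:
  pool = (1, 1, 1, 0)
  foxtrot needs (1, 1, 1, 0) <= (1, 1, 1, 0) -> finishes; pool += (0, 1, 2, 3) = (1, 2, 3, 3)
  hotel needs (1, 0, 3, 1) <= (1, 2, 3, 3) -> finishes; pool += (2, 1, 3, 1) = (3, 3, 6, 4)
  golf needs (2, 1, 3, 1) <= (3, 3, 6, 4) -> finishes; pool += (1, 3, 2, 1) = (4, 6, 8, 5)
  bravo needs (1, 4, 6, 0) <= (4, 6, 8, 5) -> finishes; pool += (1, 0, 0, 0) = (5, 6, 8, 5)


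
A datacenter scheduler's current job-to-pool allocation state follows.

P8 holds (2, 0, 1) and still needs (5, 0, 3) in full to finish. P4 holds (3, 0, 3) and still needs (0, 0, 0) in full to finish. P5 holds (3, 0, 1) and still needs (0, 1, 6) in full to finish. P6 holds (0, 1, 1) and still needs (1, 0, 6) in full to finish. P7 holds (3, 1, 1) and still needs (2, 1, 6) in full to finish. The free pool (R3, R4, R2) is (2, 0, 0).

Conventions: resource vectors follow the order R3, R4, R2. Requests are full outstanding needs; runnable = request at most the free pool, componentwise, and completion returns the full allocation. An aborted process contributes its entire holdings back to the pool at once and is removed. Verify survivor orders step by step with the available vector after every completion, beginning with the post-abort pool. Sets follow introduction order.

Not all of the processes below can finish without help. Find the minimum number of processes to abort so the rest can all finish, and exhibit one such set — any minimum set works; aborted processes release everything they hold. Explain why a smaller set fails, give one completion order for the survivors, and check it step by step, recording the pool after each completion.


Minimum abort set: P5 and P7.
Key observation: P6 was stuck for good until P5 and P7 gave back (6, 1, 2); in the order shown it finishes at step 3.
Why nothing smaller works — every single abort fails: P8 alone leaves P5 blocked (short on R4 and R2); P4 alone leaves P5 blocked (short on R4 and R2); P5 alone leaves P6 blocked (short on R2); P6 alone leaves P5 blocked (short on R2); P7 alone leaves P5 blocked (short on R2).
One survivor order: P4, P8, P6. Step-by-step check (post-abort pool first):
  pool = (8, 1, 2)
  P4 needs (0, 0, 0) <= (8, 1, 2) -> finishes; pool += (3, 0, 3) = (11, 1, 5)
  P8 needs (5, 0, 3) <= (11, 1, 5) -> finishes; pool += (2, 0, 1) = (13, 1, 6)
  P6 needs (1, 0, 6) <= (13, 1, 6) -> finishes; pool += (0, 1, 1) = (13, 2, 7)


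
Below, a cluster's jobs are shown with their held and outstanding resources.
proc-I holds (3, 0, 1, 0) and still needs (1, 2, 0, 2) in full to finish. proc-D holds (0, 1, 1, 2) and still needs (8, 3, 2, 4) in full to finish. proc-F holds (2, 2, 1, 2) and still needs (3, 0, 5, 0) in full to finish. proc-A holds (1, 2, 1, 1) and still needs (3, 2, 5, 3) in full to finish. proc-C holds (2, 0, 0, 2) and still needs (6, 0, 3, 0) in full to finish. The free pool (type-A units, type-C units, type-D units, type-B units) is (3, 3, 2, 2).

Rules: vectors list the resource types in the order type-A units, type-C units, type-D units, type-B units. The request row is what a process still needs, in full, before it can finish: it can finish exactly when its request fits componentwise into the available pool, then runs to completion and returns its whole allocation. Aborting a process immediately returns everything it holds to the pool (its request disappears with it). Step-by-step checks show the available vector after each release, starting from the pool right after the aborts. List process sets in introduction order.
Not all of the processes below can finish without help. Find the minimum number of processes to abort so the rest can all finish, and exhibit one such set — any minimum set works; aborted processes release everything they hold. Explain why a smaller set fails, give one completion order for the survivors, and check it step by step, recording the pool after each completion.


Abort proc-A.
Key observation: proc-F was stuck for good until proc-A gave back (1, 2, 1, 1); in the order shown it finishes at step 4.
No smaller set exists: with zero aborts the deadlock remains.
One survivor order: proc-I, proc-C, proc-D, proc-F. Verifying each step (post-abort pool first):
  pool = (4, 5, 3, 3)
  proc-I needs (1, 2, 0, 2) <= (4, 5, 3, 3) -> finishes; pool += (3, 0, 1, 0) = (7, 5, 4, 3)
  proc-C needs (6, 0, 3, 0) <= (7, 5, 4, 3) -> finishes; pool += (2, 0, 0, 2) = (9, 5, 4, 5)
  proc-D needs (8, 3, 2, 4) <= (9, 5, 4, 5) -> finishes; pool += (0, 1, 1, 2) = (9, 6, 5, 7)
  proc-F needs (3, 0, 5, 0) <= (9, 6, 5, 7) -> finishes; pool += (2, 2, 1, 2) = (11, 8, 6, 9)


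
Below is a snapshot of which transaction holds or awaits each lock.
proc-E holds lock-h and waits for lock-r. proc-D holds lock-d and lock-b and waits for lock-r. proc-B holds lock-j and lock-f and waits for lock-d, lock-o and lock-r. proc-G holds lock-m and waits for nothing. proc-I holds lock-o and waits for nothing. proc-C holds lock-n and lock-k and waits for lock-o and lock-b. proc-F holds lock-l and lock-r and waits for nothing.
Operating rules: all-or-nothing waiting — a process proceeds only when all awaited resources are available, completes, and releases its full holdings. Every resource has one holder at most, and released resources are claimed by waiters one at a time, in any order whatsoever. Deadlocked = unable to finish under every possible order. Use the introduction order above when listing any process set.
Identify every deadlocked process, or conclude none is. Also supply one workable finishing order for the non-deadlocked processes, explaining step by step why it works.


No process is deadlocked.
Key observation: although several processes wait, no cycle exists — each chain bottoms out at a free runner.
One completion order for the rest: proc-F, proc-I, proc-G, proc-D, proc-E, proc-B, proc-C.
Step-by-step check:
  proc-F waits on nothing -> runs at once and releases lock-l and lock-r
  proc-I waits on nothing -> runs at once and releases lock-o
  proc-G waits on nothing -> runs at once and releases lock-m
  run proc-D (all its waits — lock-r — are resolved); releases lock-d and lock-b
  run proc-E (all its waits — lock-r — are resolved); releases lock-h
  run proc-B (all its waits — lock-d, lock-o and lock-r — are resolved); releases lock-j and lock-f
  run proc-C (all its waits — lock-o and lock-b — are resolved); releases lock-n and lock-k


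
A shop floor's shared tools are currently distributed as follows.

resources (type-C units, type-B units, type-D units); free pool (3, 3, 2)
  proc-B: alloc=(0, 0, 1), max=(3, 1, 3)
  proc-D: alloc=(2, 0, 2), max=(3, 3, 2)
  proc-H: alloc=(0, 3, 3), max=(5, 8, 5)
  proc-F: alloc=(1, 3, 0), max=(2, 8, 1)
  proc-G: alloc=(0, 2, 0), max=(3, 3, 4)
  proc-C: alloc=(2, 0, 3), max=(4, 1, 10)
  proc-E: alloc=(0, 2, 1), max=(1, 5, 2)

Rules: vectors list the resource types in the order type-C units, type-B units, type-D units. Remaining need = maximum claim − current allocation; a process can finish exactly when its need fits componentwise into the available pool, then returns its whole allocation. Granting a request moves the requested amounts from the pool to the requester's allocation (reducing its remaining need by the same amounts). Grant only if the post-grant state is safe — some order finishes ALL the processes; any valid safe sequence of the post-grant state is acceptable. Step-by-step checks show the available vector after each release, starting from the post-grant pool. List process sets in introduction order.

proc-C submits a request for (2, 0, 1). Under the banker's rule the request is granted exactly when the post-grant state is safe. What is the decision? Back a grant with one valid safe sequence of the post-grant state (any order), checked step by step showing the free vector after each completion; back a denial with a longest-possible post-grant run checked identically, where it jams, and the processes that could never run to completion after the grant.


DENY. Granting would leave the state unsafe.
Key observation: after proc-E, proc-D, proc-F, proc-B, proc-G the pool peaks at (4, 10, 5), and each blocked process is short somewhere: proc-H on type-C units; proc-C on type-D units.
After a pretend grant, a maximal execution: proc-E, proc-D, proc-F, proc-B, proc-G — then nothing else fits. Check, step by step:
  pool = (1, 3, 1)
  proc-E needs (1, 3, 1) <= (1, 3, 1) -> finishes; pool += (0, 2, 1) = (1, 5, 2)
  proc-D needs (1, 3, 0) <= (1, 5, 2) -> finishes; pool += (2, 0, 2) = (3, 5, 4)
  proc-F needs (1, 5, 1) <= (3, 5, 4) -> finishes; pool += (1, 3, 0) = (4, 8, 4)
  proc-B needs (3, 1, 2) <= (4, 8, 4) -> finishes; pool += (0, 0, 1) = (4, 8, 5)
  proc-G needs (3, 1, 4) <= (4, 8, 5) -> finishes; pool += (0, 2, 0) = (4, 10, 5)
  blocked: proc-H wants (5, 5, 2), pool (4, 10, 5) — not enough type-C units
  blocked: proc-C wants (0, 1, 6), pool (4, 10, 5) — not enough type-D units
Processes that could never finish after the grant: proc-H and proc-C.


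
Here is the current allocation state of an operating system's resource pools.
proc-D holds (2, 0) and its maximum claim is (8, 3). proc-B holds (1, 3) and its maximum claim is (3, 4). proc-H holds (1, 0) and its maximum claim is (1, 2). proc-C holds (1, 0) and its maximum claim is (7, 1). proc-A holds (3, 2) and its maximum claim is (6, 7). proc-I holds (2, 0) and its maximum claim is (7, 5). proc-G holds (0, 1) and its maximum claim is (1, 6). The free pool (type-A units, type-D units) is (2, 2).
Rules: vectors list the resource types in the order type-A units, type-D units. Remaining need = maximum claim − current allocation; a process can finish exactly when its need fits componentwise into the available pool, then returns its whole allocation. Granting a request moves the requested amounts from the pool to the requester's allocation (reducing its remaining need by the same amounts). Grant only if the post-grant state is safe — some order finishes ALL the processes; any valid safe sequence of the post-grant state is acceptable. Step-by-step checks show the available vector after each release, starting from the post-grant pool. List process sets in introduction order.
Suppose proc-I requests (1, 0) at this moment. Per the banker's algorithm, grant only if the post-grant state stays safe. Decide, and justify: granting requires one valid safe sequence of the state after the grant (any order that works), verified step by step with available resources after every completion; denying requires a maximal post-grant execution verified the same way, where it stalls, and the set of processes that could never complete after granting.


GRANT. The post-grant state is safe; one safe sequence: proc-H, proc-B, proc-A, proc-D, proc-G, proc-I, proc-C.
Key observation: after the grant the pool drops to (1, 2), which still lets proc-H finish first and unwind the rest.
Verifying the post-grant state step by step:
  pool = (1, 2)
  proc-H: need (0, 2) fits (1, 2); releases (1, 0), pool now (2, 2)
  proc-B: need (2, 1) fits (2, 2); releases (1, 3), pool now (3, 5)
  proc-A: need (3, 5) fits (3, 5); releases (3, 2), pool now (6, 7)
  proc-D: need (6, 3) fits (6, 7); releases (2, 0), pool now (8, 7)
  proc-G: need (1, 5) fits (8, 7); releases (0, 1), pool now (8, 8)
  proc-I: need (4, 5) fits (8, 8); releases (3, 0), pool now (11, 8)
  proc-C: need (6, 1) fits (11, 8); releases (1, 0), pool now (12, 8)


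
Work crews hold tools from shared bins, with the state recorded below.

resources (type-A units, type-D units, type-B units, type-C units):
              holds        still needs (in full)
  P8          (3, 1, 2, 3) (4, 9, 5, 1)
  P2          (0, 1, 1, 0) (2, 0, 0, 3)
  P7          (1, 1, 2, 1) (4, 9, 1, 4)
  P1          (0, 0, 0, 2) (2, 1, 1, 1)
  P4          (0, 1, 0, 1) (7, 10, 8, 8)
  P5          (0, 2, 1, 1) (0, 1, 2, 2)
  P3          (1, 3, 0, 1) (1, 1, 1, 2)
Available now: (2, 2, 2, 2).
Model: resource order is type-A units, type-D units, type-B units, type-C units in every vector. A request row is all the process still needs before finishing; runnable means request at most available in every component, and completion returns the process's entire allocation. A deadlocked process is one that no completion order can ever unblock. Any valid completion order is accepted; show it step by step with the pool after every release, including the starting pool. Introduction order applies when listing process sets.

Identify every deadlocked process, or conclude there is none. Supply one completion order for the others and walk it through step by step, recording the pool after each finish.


Deadlocked: P8, P7 and P4.
Key observation: even finishing P1, P5, P2, P3 leaves just (3, 8, 4, 6) free — too little type-A units for any of the remaining processes.
The rest can finish in the order P1, P5, P2, P3. Check, step by step:
  pool = (2, 2, 2, 2)
  run P1 (needs (2, 1, 1, 1), free (2, 2, 2, 2)); after release of (0, 0, 0, 2) the pool is (2, 2, 2, 4)
  run P5 (needs (0, 1, 2, 2), free (2, 2, 2, 4)); after release of (0, 2, 1, 1) the pool is (2, 4, 3, 5)
  run P2 (needs (2, 0, 0, 3), free (2, 4, 3, 5)); after release of (0, 1, 1, 0) the pool is (2, 5, 4, 5)
  run P3 (needs (1, 1, 1, 2), free (2, 5, 4, 5)); after release of (1, 3, 0, 1) the pool is (3, 8, 4, 6)
The stuck group stays short no matter what:
  P8 cannot run: need (4, 9, 5, 1) vs free (3, 8, 4, 6) (insufficient type-A units, type-D units and type-B units)
  P7 cannot run: need (4, 9, 1, 4) vs free (3, 8, 4, 6) (insufficient type-A units and type-D units)
  P4 cannot run: need (7, 10, 8, 8) vs free (3, 8, 4, 6) (insufficient type-A units, type-D units, type-B units and type-C units)


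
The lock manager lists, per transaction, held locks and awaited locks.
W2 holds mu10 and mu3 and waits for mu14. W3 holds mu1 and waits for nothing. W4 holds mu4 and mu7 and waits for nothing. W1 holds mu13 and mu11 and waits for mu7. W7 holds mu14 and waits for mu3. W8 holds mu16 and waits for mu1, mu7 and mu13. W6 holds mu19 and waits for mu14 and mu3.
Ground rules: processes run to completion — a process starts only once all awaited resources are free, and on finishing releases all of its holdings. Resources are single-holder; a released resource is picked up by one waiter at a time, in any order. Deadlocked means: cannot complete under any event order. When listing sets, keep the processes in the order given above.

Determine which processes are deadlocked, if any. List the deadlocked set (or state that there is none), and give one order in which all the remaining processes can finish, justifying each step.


Deadlocked: W2, W7 and W6.
Key observation: the cycle W2 -> W7 -> W2 can never break — each member waits on the next; W6 waits into the deadlock from upstream.
A valid finishing order for the others: W4, W3, W1, W8.
Verifying each step:
  W4 waits on nothing -> runs at once and releases mu4 and mu7
  W3 waits on nothing -> runs at once and releases mu1
  W1: everything it awaited (mu7) is free; runs, freeing mu13 and mu11
  W8: everything it awaited (mu1, mu7 and mu13) is free; runs, freeing mu16


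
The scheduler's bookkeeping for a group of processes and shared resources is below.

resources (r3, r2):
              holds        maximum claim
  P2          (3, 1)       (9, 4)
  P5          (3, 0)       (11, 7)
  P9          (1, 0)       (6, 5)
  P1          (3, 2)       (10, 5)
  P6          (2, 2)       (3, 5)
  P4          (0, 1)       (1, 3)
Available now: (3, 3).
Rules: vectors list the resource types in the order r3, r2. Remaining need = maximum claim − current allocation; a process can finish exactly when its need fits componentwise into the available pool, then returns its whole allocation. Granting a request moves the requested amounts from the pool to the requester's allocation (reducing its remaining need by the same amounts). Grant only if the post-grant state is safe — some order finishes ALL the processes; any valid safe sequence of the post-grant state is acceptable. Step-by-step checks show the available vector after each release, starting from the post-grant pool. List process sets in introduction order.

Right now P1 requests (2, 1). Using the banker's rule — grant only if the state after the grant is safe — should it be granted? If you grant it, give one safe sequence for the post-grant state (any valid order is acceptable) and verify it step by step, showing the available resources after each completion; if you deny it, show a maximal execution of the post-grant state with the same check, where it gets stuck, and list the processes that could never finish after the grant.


DENY: after the grant no complete ordering would exist.
Key observation: even finishing P4, P6 leaves just (3, 5) free — too little r3 for any of the remaining processes.
After a pretend grant, a maximal execution: P4, P6 — then nothing else fits. Step-by-step check:
  pool = (1, 2)
  P4: need (1, 2) fits (1, 2); releases (0, 1), pool now (1, 3)
  P6: need (1, 3) fits (1, 3); releases (2, 2), pool now (3, 5)
  P2 cannot run: need (6, 3) vs free (3, 5) (insufficient r3)
  P5 cannot run: need (8, 7) vs free (3, 5) (insufficient r3 and r2)
  P9 cannot run: need (5, 5) vs free (3, 5) (insufficient r3)
  P1 cannot run: need (5, 2) vs free (3, 5) (insufficient r3)
Post-grant, the permanently blocked set is P2, P5, P9 and P1.


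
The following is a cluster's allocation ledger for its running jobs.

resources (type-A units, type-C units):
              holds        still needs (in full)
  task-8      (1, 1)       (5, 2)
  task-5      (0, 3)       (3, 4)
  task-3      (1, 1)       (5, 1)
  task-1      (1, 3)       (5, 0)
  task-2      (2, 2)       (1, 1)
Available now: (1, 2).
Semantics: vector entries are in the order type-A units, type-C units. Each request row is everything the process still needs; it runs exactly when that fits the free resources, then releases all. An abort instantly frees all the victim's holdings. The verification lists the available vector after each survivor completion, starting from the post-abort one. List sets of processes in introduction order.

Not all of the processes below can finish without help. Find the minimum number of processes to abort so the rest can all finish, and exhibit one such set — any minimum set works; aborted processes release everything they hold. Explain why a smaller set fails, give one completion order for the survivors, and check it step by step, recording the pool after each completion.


The answer: abort task-8 and task-1.
Key observation: the returned (2, 4) from task-8 and task-1 is what brings task-3 — unrunnable before, under any order — into play at step 3.
No one abort is enough; case by case: task-8 alone leaves task-3 blocked (short on type-A units); task-5 alone leaves task-8 blocked (short on type-A units); task-3 alone leaves task-8 blocked (short on type-A units); task-1 alone leaves task-8 blocked (short on type-A units); task-2 alone leaves task-8 blocked (short on type-A units).
One survivor order: task-2, task-5, task-3. Step-by-step check (post-abort pool first):
  pool = (3, 6)
  run task-2 (needs (1, 1), free (3, 6)); after release of (2, 2) the pool is (5, 8)
  run task-5 (needs (3, 4), free (5, 8)); after release of (0, 3) the pool is (5, 11)
  run task-3 (needs (5, 1), free (5, 11)); after release of (1, 1) the pool is (6, 12)


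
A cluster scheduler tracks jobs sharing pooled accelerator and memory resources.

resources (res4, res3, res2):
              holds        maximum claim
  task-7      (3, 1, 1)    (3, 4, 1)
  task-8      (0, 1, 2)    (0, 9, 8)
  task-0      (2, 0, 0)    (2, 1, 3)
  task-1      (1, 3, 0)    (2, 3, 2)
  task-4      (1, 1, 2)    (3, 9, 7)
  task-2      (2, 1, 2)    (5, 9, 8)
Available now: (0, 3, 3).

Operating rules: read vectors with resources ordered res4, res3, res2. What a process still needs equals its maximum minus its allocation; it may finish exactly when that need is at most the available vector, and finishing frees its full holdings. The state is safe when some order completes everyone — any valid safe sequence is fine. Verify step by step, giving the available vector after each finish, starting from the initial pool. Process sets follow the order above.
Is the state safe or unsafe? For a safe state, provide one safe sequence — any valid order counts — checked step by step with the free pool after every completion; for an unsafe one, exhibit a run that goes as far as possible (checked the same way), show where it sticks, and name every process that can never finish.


The state is UNSAFE.
Key observation: the wall is res3: completing task-7, task-1, task-0 brings the pool only to (6, 7, 4), and all the rest need more.
The run task-7, task-1, task-0 cannot be extended any further. Check, step by step:
  pool = (0, 3, 3)
  run task-7 (needs (0, 3, 0), free (0, 3, 3)); after release of (3, 1, 1) the pool is (3, 4, 4)
  run task-1 (needs (1, 0, 2), free (3, 4, 4)); after release of (1, 3, 0) the pool is (4, 7, 4)
  run task-0 (needs (0, 1, 3), free (4, 7, 4)); after release of (2, 0, 0) the pool is (6, 7, 4)
  task-8 cannot run: need (0, 8, 6) vs free (6, 7, 4) (insufficient res3 and res2)
  task-4 cannot run: need (2, 8, 5) vs free (6, 7, 4) (insufficient res3 and res2)
  task-2 cannot run: need (3, 8, 6) vs free (6, 7, 4) (insufficient res3 and res2)
Permanently blocked: task-8, task-4 and task-2.


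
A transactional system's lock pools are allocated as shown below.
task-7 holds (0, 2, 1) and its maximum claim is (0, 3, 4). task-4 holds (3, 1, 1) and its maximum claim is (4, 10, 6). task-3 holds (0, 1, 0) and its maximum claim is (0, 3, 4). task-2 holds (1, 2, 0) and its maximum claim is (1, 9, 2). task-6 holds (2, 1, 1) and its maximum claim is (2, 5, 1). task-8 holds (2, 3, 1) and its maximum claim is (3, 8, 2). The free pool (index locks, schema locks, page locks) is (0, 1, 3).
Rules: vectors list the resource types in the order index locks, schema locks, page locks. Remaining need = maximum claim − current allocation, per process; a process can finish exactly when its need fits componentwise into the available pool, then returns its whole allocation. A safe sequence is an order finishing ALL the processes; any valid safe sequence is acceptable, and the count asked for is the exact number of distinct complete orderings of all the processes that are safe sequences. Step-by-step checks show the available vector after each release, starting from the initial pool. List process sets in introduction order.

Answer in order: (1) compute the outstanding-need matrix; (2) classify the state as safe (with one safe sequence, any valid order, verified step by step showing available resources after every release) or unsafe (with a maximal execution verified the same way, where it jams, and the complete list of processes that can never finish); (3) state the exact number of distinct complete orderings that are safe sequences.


(1) Remaining need (order index locks, schema locks, page locks):
  task-7: (0, 1, 3)
  task-4: (1, 9, 5)
  task-3: (0, 2, 4)
  task-2: (0, 7, 2)
  task-6: (0, 4, 0)
  task-8: (1, 5, 1)
(2) The state is SAFE; one workable sequence: task-7, task-3, task-6, task-8, task-2, task-4.
Key observation: task-7 is the earliest step where a requested resource binds exactly: need (0, 1, 3), pool (0, 1, 3) at its turn.
Verifying each step:
  pool = (0, 1, 3)
  task-7 needs (0, 1, 3) <= (0, 1, 3) -> finishes; pool += (0, 2, 1) = (0, 3, 4)
  task-3 needs (0, 2, 4) <= (0, 3, 4) -> finishes; pool += (0, 1, 0) = (0, 4, 4)
  task-6 needs (0, 4, 0) <= (0, 4, 4) -> finishes; pool += (2, 1, 1) = (2, 5, 5)
  task-8 needs (1, 5, 1) <= (2, 5, 5) -> finishes; pool += (2, 3, 1) = (4, 8, 6)
  task-2 needs (0, 7, 2) <= (4, 8, 6) -> finishes; pool += (1, 2, 0) = (5, 10, 6)
  task-4 needs (1, 9, 5) <= (5, 10, 6) -> finishes; pool += (3, 1, 1) = (8, 11, 7)
(3) Exactly 1 of the possible complete orderings is a safe sequence.


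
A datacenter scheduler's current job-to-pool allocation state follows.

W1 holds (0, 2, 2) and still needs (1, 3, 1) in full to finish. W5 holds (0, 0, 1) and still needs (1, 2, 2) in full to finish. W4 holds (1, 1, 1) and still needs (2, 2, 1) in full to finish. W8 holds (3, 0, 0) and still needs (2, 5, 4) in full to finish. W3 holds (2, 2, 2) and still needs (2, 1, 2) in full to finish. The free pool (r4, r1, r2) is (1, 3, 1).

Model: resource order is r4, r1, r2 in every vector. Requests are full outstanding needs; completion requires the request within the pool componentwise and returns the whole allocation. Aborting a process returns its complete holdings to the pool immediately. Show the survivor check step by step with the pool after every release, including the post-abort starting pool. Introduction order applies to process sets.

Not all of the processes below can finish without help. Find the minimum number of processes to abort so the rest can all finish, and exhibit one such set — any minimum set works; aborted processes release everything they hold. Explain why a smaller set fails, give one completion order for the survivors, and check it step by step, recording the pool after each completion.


Minimum abort set: W8.
Key observation: W4 was stuck for good until W8 gave back (3, 0, 0); in the order shown it finishes at step 2.
Why nothing smaller works: aborting no one leaves the state deadlocked as given.
Survivors finish in the order: W1, W4, W3, W5. Walking it through (pool after the aborts first):
  pool = (4, 3, 1)
  W1 needs (1, 3, 1) <= (4, 3, 1) -> finishes; pool += (0, 2, 2) = (4, 5, 3)
  W4 needs (2, 2, 1) <= (4, 5, 3) -> finishes; pool += (1, 1, 1) = (5, 6, 4)
  W3 needs (2, 1, 2) <= (5, 6, 4) -> finishes; pool += (2, 2, 2) = (7, 8, 6)
  W5 needs (1, 2, 2) <= (7, 8, 6) -> finishes; pool += (0, 0, 1) = (7, 8, 7)


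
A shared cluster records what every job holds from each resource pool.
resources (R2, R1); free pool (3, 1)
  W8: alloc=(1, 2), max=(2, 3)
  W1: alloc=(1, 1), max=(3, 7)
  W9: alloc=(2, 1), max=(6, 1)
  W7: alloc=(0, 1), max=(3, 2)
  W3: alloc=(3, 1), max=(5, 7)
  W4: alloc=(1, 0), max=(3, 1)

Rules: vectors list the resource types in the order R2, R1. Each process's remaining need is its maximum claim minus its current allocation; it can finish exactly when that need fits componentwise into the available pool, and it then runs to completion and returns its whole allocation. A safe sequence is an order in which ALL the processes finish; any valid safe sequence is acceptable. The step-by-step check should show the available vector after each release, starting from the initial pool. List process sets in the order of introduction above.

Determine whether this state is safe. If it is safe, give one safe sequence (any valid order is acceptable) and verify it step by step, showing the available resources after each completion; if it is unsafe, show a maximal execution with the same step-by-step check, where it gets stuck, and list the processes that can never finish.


The state is UNSAFE.
Key observation: once W4, W9, W7, W8 finish, the pool peaks at (7, 5) — and every remaining process still needs more R1 than that.
Going as far as possible: W4, W9, W7, W8; after that, nothing fits. Verifying each step:
  pool = (3, 1)
  W4 needs (2, 1) <= (3, 1) -> finishes; pool += (1, 0) = (4, 1)
  W9 needs (4, 0) <= (4, 1) -> finishes; pool += (2, 1) = (6, 2)
  W7 needs (3, 1) <= (6, 2) -> finishes; pool += (0, 1) = (6, 3)
  W8 needs (1, 1) <= (6, 3) -> finishes; pool += (1, 2) = (7, 5)
  W1 still needs (2, 6) but only (7, 5) is free — short on R1
  W3 still needs (2, 6) but only (7, 5) is free — short on R1
Processes that can never finish: W1 and W3.


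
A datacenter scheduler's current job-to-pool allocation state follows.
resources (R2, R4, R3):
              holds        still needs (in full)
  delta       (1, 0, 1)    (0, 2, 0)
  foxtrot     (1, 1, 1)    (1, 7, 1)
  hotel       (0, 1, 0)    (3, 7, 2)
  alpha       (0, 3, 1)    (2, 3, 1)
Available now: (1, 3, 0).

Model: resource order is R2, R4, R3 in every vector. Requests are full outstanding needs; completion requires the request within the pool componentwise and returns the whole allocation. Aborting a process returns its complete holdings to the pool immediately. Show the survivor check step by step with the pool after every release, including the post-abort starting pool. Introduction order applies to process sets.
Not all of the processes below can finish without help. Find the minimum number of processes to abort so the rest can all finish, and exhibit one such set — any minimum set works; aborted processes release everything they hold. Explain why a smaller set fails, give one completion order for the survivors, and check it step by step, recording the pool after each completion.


The answer: abort foxtrot.
Key observation: before aborting foxtrot, hotel was permanently blocked — no order could ever run it; afterwards it completes at step 3.
No smaller set exists: with zero aborts the deadlock remains.
The survivors complete as alpha, delta, hotel. Walking it through (starting from the post-abort pool):
  pool = (2, 4, 1)
  alpha needs (2, 3, 1) <= (2, 4, 1) -> finishes; pool += (0, 3, 1) = (2, 7, 2)
  delta needs (0, 2, 0) <= (2, 7, 2) -> finishes; pool += (1, 0, 1) = (3, 7, 3)
  hotel needs (3, 7, 2) <= (3, 7, 3) -> finishes; pool += (0, 1, 0) = (3, 8, 3)


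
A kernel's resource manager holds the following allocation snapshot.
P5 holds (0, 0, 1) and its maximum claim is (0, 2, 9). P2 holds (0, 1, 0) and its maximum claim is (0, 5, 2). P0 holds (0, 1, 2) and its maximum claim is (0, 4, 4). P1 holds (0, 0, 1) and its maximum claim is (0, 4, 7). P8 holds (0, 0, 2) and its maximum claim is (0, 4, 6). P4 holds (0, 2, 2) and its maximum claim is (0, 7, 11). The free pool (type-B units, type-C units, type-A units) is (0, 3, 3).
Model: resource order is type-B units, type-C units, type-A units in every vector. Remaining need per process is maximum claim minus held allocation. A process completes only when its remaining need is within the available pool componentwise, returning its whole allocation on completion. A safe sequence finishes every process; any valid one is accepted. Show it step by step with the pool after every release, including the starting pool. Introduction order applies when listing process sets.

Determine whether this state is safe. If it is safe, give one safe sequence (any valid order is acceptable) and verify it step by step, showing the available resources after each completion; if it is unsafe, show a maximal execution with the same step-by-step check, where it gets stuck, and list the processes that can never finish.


SAFE, for example via the order P0, P2, P8, P1, P5, P4.
Key observation: P0 is the earliest step where a requested resource binds exactly: need (0, 3, 2), pool (0, 3, 3) at its turn.
Step-by-step check:
  pool = (0, 3, 3)
  P0: need (0, 3, 2) fits (0, 3, 3); releases (0, 1, 2), pool now (0, 4, 5)
  P2: need (0, 4, 2) fits (0, 4, 5); releases (0, 1, 0), pool now (0, 5, 5)
  P8: need (0, 4, 4) fits (0, 5, 5); releases (0, 0, 2), pool now (0, 5, 7)
  P1: need (0, 4, 6) fits (0, 5, 7); releases (0, 0, 1), pool now (0, 5, 8)
  P5: need (0, 2, 8) fits (0, 5, 8); releases (0, 0, 1), pool now (0, 5, 9)
  P4: need (0, 5, 9) fits (0, 5, 9); releases (0, 2, 2), pool now (0, 7, 11)


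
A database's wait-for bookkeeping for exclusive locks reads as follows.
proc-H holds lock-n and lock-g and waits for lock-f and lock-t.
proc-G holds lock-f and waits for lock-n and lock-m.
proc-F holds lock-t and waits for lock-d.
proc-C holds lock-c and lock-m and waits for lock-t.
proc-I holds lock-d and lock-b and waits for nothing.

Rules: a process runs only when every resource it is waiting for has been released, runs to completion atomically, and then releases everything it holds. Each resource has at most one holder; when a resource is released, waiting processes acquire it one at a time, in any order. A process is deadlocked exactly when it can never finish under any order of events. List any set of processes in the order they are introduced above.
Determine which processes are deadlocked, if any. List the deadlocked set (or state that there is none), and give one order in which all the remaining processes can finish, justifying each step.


Deadlocked set: proc-H and proc-G.
Key observation: the wait chain closes on itself along proc-H -> proc-G -> proc-H; no other process is dragged down with it.
A valid finishing order for the others: proc-I, proc-F, proc-C.
Walking it through:
  proc-I waits on nothing -> runs at once and releases lock-d and lock-b
  proc-F waits on lock-d — all released -> runs and releases lock-t
  proc-C waits on lock-t — all released -> runs and releases lock-c and lock-m


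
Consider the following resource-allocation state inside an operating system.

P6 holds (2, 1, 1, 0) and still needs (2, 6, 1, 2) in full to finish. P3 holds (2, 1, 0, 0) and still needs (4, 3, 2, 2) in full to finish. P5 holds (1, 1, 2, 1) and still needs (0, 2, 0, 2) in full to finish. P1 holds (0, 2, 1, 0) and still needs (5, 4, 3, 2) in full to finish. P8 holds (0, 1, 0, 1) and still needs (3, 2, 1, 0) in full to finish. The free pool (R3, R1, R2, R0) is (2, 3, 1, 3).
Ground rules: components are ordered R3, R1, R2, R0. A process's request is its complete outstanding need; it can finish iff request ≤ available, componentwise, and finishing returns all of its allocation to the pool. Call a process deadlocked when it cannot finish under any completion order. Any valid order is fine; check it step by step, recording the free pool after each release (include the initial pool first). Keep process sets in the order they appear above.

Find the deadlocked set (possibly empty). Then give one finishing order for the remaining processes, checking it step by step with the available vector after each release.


Deadlocked set: P6, P3 and P1.
Key observation: after P5, P8 the pool peaks at (3, 5, 3, 5), and each blocked process is short somewhere: P6 on R1; P3 on R3; P1 on R3.
One completion order for the rest: P5, P8. Step-by-step check:
  pool = (2, 3, 1, 3)
  run P5 (needs (0, 2, 0, 2), free (2, 3, 1, 3)); after release of (1, 1, 2, 1) the pool is (3, 4, 3, 4)
  run P8 (needs (3, 2, 1, 0), free (3, 4, 3, 4)); after release of (0, 1, 0, 1) the pool is (3, 5, 3, 5)
The blocked processes can never fit:
  blocked: P6 wants (2, 6, 1, 2), pool (3, 5, 3, 5) — not enough R1
  blocked: P3 wants (4, 3, 2, 2), pool (3, 5, 3, 5) — not enough R3
  blocked: P1 wants (5, 4, 3, 2), pool (3, 5, 3, 5) — not enough R3


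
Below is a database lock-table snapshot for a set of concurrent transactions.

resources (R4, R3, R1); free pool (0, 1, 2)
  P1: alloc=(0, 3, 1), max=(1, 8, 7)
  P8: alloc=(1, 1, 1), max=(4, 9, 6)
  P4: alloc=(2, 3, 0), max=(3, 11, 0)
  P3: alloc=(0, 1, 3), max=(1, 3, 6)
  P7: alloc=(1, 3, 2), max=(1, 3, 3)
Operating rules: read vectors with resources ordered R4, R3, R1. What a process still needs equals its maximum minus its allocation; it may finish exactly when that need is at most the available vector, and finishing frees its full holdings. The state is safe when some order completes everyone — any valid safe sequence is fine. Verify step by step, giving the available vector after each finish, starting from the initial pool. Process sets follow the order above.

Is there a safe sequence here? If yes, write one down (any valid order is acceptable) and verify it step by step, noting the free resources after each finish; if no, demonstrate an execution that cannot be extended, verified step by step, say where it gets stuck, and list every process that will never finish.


The state is SAFE; one workable sequence: P7, P3, P1, P4, P8.
Key observation: the first exact fit in this order is P3 — it needs (1, 2, 3) with (1, 4, 4) free, meeting a requested resource to the last unit.
Check, step by step:
  pool = (0, 1, 2)
  run P7 (needs (0, 0, 1), free (0, 1, 2)); after release of (1, 3, 2) the pool is (1, 4, 4)
  run P3 (needs (1, 2, 3), free (1, 4, 4)); after release of (0, 1, 3) the pool is (1, 5, 7)
  run P1 (needs (1, 5, 6), free (1, 5, 7)); after release of (0, 3, 1) the pool is (1, 8, 8)
  run P4 (needs (1, 8, 0), free (1, 8, 8)); after release of (2, 3, 0) the pool is (3, 11, 8)
  run P8 (needs (3, 8, 5), free (3, 11, 8)); after release of (1, 1, 1) the pool is (4, 12, 9)
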